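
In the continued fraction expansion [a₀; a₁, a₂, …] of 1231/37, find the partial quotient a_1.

3

1231 ÷ 37 → quotient 33, remainder 10
37 ÷ 10 → quotient 3, remainder 7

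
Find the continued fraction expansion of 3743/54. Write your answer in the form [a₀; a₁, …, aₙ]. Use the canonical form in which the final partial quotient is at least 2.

[69; 3, 5, 1, 2]

3743 = 69·54 + 17, so a_0 = 69
54 = 3·17 + 3, so a_1 = 3
17 = 5·3 + 2, so a_2 = 5
3 = 1·2 + 1, so a_3 = 1
2 = 2·1 + 0, so a_4 = 2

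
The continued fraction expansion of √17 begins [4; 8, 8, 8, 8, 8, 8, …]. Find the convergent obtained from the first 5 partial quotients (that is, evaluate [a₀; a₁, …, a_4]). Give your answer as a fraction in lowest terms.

17684/4289

Compute successive convergents:
a_0 = 4: 4/1
a_1 = 8: 33/8
a_2 = 8: 268/65
a_3 = 8: 2177/528
a_4 = 8: 17684/4289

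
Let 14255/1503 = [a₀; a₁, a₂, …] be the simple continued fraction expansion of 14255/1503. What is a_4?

23

14255 ÷ 1503 → quotient 9, remainder 728
1503 ÷ 728 → quotient 2, remainder 47
728 ÷ 47 → quotient 15, remainder 23
47 ÷ 23 → quotient 2, remainder 1
23 ÷ 1 → quotient 23, remainder 0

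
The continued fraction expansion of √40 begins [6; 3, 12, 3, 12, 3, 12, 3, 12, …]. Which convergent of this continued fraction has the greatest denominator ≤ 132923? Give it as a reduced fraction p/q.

List convergents until the denominator exceeds the bound:
a_0 = 6: 6/1  (≤ bound)
a_1 = 3: 19/3  (≤ bound)
a_2 = 12: 234/37  (≤ bound)
a_3 = 3: 721/114  (≤ bound)
a_4 = 12: 8886/1405  (≤ bound)
a_5 = 3: 27379/4329  (≤ bound)
a_6 = 12: 337434/53353  (≤ bound)
a_7 = 3: 1039681/164388  (> 132923, stop)

337434/53353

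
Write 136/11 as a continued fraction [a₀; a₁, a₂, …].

136 ÷ 11 → quotient 12, remainder 4
11 ÷ 4 → quotient 2, remainder 3
4 ÷ 3 → quotient 1, remainder 1
3 ÷ 1 → quotient 3, remainder 0

[12; 2, 1, 3]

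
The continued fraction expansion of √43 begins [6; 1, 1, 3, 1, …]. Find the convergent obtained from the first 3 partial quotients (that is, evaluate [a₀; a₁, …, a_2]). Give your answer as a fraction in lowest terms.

13/2

Compute successive convergents:
a_0 = 6: 6/1
a_1 = 1: 7/1
a_2 = 1: 13/2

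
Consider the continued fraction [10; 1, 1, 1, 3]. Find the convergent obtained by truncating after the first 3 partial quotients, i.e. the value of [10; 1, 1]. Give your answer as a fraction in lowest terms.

21/2

Use the convergent recurrence hₖ = aₖ·hₖ₋₁ + hₖ₋₂ (and likewise for the denominators kₖ):
a_0 = 10: 10/1
a_1 = 1: 11/1
a_2 = 1: 21/2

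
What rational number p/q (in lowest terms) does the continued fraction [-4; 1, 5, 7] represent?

-136/43

Starting at the tail and folding back:
Start with 7.
5 + 1/(7/1) = 5 + 1/7 = 36/7
1 + 1/(36/7) = 1 + 7/36 = 43/36
-4 + 1/(43/36) = -4 + 36/43 = -136/43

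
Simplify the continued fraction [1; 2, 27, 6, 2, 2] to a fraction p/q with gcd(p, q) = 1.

2639/1770

Use the convergent recurrence hₖ = aₖ·hₖ₋₁ + hₖ₋₂ (and likewise for the denominators kₖ):
a_0 = 1: 1/1
a_1 = 2: 3/2
a_2 = 27: 82/55
a_3 = 6: 495/332
a_4 = 2: 1072/719
a_5 = 2: 2639/1770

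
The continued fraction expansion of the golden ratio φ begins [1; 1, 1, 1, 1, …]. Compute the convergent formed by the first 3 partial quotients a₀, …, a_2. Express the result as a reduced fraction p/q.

Compute successive convergents:
a_0 = 1: 1/1
a_1 = 1: 2/1
a_2 = 1: 3/2

3/2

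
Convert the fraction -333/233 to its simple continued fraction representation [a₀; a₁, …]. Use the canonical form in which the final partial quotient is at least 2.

-333 = -2·233 + 133, so a_0 = -2
233 = 1·133 + 100, so a_1 = 1
133 = 1·100 + 33, so a_2 = 1
100 = 3·33 + 1, so a_3 = 3
33 = 33·1 + 0, so a_4 = 33

[-2; 1, 1, 3, 33]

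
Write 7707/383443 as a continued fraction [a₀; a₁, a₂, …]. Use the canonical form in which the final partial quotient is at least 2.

7707 ÷ 383443 → quotient 0, remainder 7707
383443 ÷ 7707 → quotient 49, remainder 5800
7707 ÷ 5800 → quotient 1, remainder 1907
5800 ÷ 1907 → quotient 3, remainder 79
1907 ÷ 79 → quotient 24, remainder 11
79 ÷ 11 → quotient 7, remainder 2
11 ÷ 2 → quotient 5, remainder 1
2 ÷ 1 → quotient 2, remainder 0

[0; 49, 1, 3, 24, 7, 5, 2]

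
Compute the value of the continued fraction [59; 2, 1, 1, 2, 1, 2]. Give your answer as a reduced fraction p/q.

Build up convergents one term at a time:
a_0 = 59: 59/1
a_1 = 2: 119/2
a_2 = 1: 178/3
a_3 = 1: 297/5
a_4 = 2: 772/13
a_5 = 1: 1069/18
a_6 = 2: 2910/49

2910/49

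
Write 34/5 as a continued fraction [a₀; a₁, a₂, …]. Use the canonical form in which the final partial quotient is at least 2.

[6; 1, 4]

⌊34/5⌋ = 6, remainder 4
⌊5/4⌋ = 1, remainder 1
⌊4/1⌋ = 4, remainder 0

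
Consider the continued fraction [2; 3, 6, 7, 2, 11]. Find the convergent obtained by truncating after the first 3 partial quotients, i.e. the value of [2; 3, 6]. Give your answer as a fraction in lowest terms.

44/19

Start with 6.
3 + 1/(6/1) = 3 + 1/6 = 19/6
2 + 1/(19/6) = 2 + 6/19 = 44/19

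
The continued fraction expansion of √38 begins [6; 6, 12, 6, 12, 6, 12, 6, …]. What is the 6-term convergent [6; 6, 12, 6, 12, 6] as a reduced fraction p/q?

Build up convergents one term at a time:
a_0 = 6: 6/1
a_1 = 6: 37/6
a_2 = 12: 450/73
a_3 = 6: 2737/444
a_4 = 12: 33294/5401
a_5 = 6: 202501/32850

202501/32850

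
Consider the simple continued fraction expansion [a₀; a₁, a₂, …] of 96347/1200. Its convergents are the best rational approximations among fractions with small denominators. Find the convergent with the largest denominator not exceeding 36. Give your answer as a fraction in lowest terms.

a_0 = 80: 80/1  (≤ bound)
a_1 = 3: 241/3  (≤ bound)
a_2 = 2: 562/7  (≤ bound)
a_3 = 5: 3051/38  (> 36, stop)

562/7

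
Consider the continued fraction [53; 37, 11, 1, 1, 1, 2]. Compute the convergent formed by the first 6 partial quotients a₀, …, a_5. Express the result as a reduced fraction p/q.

a_0 = 53: 53/1
a_1 = 37: 1962/37
a_2 = 11: 21635/408
a_3 = 1: 23597/445
a_4 = 1: 45232/853
a_5 = 1: 68829/1298

68829/1298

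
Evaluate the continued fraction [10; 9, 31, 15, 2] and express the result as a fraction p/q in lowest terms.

Work from the innermost term outward:
Start with 2.
15 + 1/(2/1) = 15 + 1/2 = 31/2
31 + 1/(31/2) = 31 + 2/31 = 963/31
9 + 1/(963/31) = 9 + 31/963 = 8698/963
10 + 1/(8698/963) = 10 + 963/8698 = 87943/8698

87943/8698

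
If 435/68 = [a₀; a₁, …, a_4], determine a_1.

2

435 ÷ 68 → quotient 6, remainder 27
68 ÷ 27 → quotient 2, remainder 14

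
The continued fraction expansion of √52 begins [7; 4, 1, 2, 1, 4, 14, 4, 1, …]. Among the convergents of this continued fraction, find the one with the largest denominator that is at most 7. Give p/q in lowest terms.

List convergents until the denominator exceeds the bound:
a_0 = 7: 7/1  (≤ bound)
a_1 = 4: 29/4  (≤ bound)
a_2 = 1: 36/5  (≤ bound)
a_3 = 2: 101/14  (> 7, stop)

36/5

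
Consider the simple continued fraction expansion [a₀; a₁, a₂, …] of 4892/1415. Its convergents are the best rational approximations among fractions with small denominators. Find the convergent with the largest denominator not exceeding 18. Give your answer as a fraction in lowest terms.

List convergents until the denominator exceeds the bound:
a_0 = 3: 3/1  (≤ bound)
a_1 = 2: 7/2  (≤ bound)
a_2 = 5: 38/11  (≤ bound)
a_3 = 2: 83/24  (> 18, stop)

38/11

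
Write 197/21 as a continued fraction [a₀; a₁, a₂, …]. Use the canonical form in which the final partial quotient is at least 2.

[9; 2, 1, 1, 1, 2]

197 = 9·21 + 8, so a_0 = 9
21 = 2·8 + 5, so a_1 = 2
8 = 1·5 + 3, so a_2 = 1
5 = 1·3 + 2, so a_3 = 1
3 = 1·2 + 1, so a_4 = 1
2 = 2·1 + 0, so a_5 = 2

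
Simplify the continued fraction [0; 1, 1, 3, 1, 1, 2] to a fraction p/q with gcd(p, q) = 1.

23/41

Start with 2.
1 + 1/(2/1) = 1 + 1/2 = 3/2
1 + 1/(3/2) = 1 + 2/3 = 5/3
3 + 1/(5/3) = 3 + 3/5 = 18/5
1 + 1/(18/5) = 1 + 5/18 = 23/18
1 + 1/(23/18) = 1 + 18/23 = 41/23
0 + 1/(41/23) = 0 + 23/41 = 23/41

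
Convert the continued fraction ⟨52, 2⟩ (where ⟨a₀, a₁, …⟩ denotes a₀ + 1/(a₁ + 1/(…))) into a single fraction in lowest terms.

105/2

Compute successive convergents:
a_0 = 52: 52/1
a_1 = 2: 105/2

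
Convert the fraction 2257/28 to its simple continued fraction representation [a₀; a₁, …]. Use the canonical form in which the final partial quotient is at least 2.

[80; 1, 1, 1, 1, 5]

Repeatedly divide and take the remainder:
2257 = 80·28 + 17, so a_0 = 80
28 = 1·17 + 11, so a_1 = 1
17 = 1·11 + 6, so a_2 = 1
11 = 1·6 + 5, so a_3 = 1
6 = 1·5 + 1, so a_4 = 1
5 = 5·1 + 0, so a_5 = 5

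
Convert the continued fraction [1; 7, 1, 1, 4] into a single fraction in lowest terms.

Use the convergent recurrence hₖ = aₖ·hₖ₋₁ + hₖ₋₂ (and likewise for the denominators kₖ):
a_0 = 1: 1/1
a_1 = 7: 8/7
a_2 = 1: 9/8
a_3 = 1: 17/15
a_4 = 4: 77/68

77/68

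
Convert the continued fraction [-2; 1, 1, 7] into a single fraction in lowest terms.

-22/15

a_0 = -2: -2/1
a_1 = 1: -1/1
a_2 = 1: -3/2
a_3 = 7: -22/15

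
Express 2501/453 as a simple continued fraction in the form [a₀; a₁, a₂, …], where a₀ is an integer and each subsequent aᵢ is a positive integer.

2501 ÷ 453 → quotient 5, remainder 236
453 ÷ 236 → quotient 1, remainder 217
236 ÷ 217 → quotient 1, remainder 19
217 ÷ 19 → quotient 11, remainder 8
19 ÷ 8 → quotient 2, remainder 3
8 ÷ 3 → quotient 2, remainder 2
3 ÷ 2 → quotient 1, remainder 1
2 ÷ 1 → quotient 2, remainder 0

[5; 1, 1, 11, 2, 2, 1, 2]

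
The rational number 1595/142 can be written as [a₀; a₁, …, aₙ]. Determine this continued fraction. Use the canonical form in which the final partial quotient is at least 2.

[11; 4, 3, 3, 3]

Apply division with remainder until the remainder is 0:
⌊1595/142⌋ = 11, remainder 33
⌊142/33⌋ = 4, remainder 10
⌊33/10⌋ = 3, remainder 3
⌊10/3⌋ = 3, remainder 1
⌊3/1⌋ = 3, remainder 0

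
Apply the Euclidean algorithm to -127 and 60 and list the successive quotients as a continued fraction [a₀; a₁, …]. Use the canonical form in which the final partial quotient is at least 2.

[-3; 1, 7, 1, 1, 3]

-127 = -3·60 + 53, so a_0 = -3
60 = 1·53 + 7, so a_1 = 1
53 = 7·7 + 4, so a_2 = 7
7 = 1·4 + 3, so a_3 = 1
4 = 1·3 + 1, so a_4 = 1
3 = 3·1 + 0, so a_5 = 3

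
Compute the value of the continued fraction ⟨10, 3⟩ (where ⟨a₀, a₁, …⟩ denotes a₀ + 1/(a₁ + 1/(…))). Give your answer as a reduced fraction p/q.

a_0 = 10: 10/1
a_1 = 3: 31/3

31/3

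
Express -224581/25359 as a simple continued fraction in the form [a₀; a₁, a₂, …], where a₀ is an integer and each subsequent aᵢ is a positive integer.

-224581 ÷ 25359 → quotient -9, remainder 3650
25359 ÷ 3650 → quotient 6, remainder 3459
3650 ÷ 3459 → quotient 1, remainder 191
3459 ÷ 191 → quotient 18, remainder 21
191 ÷ 21 → quotient 9, remainder 2
21 ÷ 2 → quotient 10, remainder 1
2 ÷ 1 → quotient 2, remainder 0

[-9; 6, 1, 18, 9, 10, 2]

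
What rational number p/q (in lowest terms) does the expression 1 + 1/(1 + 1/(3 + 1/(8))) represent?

a_0 = 1: 1/1
a_1 = 1: 2/1
a_2 = 3: 7/4
a_3 = 8: 58/33

58/33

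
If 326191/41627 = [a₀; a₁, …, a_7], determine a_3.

10

Apply division with remainder until the remainder is 0:
326191 = 7·41627 + 34802, so a_0 = 7
41627 = 1·34802 + 6825, so a_1 = 1
34802 = 5·6825 + 677, so a_2 = 5
6825 = 10·677 + 55, so a_3 = 10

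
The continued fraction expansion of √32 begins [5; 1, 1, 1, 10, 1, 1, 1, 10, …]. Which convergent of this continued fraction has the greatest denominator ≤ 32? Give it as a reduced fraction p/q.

181/32

a_0 = 5: 5/1  (≤ bound)
a_1 = 1: 6/1  (≤ bound)
a_2 = 1: 11/2  (≤ bound)
a_3 = 1: 17/3  (≤ bound)
a_4 = 10: 181/32  (≤ bound)
a_5 = 1: 198/35  (> 32, stop)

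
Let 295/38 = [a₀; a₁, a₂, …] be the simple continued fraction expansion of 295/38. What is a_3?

4

Repeatedly divide and take the remainder:
⌊295/38⌋ = 7, remainder 29
⌊38/29⌋ = 1, remainder 9
⌊29/9⌋ = 3, remainder 2
⌊9/2⌋ = 4, remainder 1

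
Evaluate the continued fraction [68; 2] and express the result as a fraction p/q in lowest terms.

Start with 2.
68 + 1/(2/1) = 68 + 1/2 = 137/2

137/2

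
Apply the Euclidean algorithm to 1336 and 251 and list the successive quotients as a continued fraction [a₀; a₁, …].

[5; 3, 10, 8]

⌊1336/251⌋ = 5, remainder 81
⌊251/81⌋ = 3, remainder 8
⌊81/8⌋ = 10, remainder 1
⌊8/1⌋ = 8, remainder 0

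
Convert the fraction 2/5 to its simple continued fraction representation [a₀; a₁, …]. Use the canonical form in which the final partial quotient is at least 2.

⌊2/5⌋ = 0, remainder 2
⌊5/2⌋ = 2, remainder 1
⌊2/1⌋ = 2, remainder 0

[0; 2, 2]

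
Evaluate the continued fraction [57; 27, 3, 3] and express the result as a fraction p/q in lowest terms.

15571/273

a_0 = 57: 57/1
a_1 = 27: 1540/27
a_2 = 3: 4677/82
a_3 = 3: 15571/273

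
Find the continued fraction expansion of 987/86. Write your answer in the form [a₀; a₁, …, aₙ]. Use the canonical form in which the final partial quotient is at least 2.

[11; 2, 10, 4]

987 = 11·86 + 41, so a_0 = 11
86 = 2·41 + 4, so a_1 = 2
41 = 10·4 + 1, so a_2 = 10
4 = 4·1 + 0, so a_3 = 4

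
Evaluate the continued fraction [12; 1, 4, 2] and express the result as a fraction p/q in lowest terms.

Work from the innermost term outward:
Start with 2.
4 + 1/(2/1) = 4 + 1/2 = 9/2
1 + 1/(9/2) = 1 + 2/9 = 11/9
12 + 1/(11/9) = 12 + 9/11 = 141/11

141/11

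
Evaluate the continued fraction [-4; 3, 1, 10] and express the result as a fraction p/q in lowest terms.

-161/43

Use the convergent recurrence hₖ = aₖ·hₖ₋₁ + hₖ₋₂ (and likewise for the denominators kₖ):
a_0 = -4: -4/1
a_1 = 3: -11/3
a_2 = 1: -15/4
a_3 = 10: -161/43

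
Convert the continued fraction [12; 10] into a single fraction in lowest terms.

121/10

Start with 10.
12 + 1/(10/1) = 12 + 1/10 = 121/10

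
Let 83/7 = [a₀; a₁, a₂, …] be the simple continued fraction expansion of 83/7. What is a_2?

Apply division with remainder until the remainder is 0:
83 ÷ 7 → quotient 11, remainder 6
7 ÷ 6 → quotient 1, remainder 1
6 ÷ 1 → quotient 6, remainder 0

6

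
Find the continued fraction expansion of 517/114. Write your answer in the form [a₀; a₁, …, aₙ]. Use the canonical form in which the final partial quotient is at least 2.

⌊517/114⌋ = 4, remainder 61
⌊114/61⌋ = 1, remainder 53
⌊61/53⌋ = 1, remainder 8
⌊53/8⌋ = 6, remainder 5
⌊8/5⌋ = 1, remainder 3
⌊5/3⌋ = 1, remainder 2
⌊3/2⌋ = 1, remainder 1
⌊2/1⌋ = 2, remainder 0

[4; 1, 1, 6, 1, 1, 1, 2]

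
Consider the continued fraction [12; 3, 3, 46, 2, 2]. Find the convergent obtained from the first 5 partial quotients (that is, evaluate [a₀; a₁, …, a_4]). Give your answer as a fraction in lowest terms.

11513/936

Start with 2.
46 + 1/(2/1) = 46 + 1/2 = 93/2
3 + 1/(93/2) = 3 + 2/93 = 281/93
3 + 1/(281/93) = 3 + 93/281 = 936/281
12 + 1/(936/281) = 12 + 281/936 = 11513/936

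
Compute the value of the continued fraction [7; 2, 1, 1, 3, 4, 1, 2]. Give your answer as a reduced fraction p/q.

1973/267

Starting at the tail and folding back:
Start with 2.
1 + 1/(2/1) = 1 + 1/2 = 3/2
4 + 1/(3/2) = 4 + 2/3 = 14/3
3 + 1/(14/3) = 3 + 3/14 = 45/14
1 + 1/(45/14) = 1 + 14/45 = 59/45
1 + 1/(59/45) = 1 + 45/59 = 104/59
2 + 1/(104/59) = 2 + 59/104 = 267/104
7 + 1/(267/104) = 7 + 104/267 = 1973/267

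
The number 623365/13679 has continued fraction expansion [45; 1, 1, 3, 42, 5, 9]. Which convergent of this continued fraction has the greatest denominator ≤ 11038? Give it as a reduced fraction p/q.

67764/1487

List convergents until the denominator exceeds the bound:
a_0 = 45: 45/1  (≤ bound)
a_1 = 1: 46/1  (≤ bound)
a_2 = 1: 91/2  (≤ bound)
a_3 = 3: 319/7  (≤ bound)
a_4 = 42: 13489/296  (≤ bound)
a_5 = 5: 67764/1487  (≤ bound)
a_6 = 9: 623365/13679  (> 11038, stop)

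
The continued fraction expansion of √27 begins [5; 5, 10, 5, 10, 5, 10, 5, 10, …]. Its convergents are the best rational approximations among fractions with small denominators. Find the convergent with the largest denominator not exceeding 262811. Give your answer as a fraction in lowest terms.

a_0 = 5: 5/1  (≤ bound)
a_1 = 5: 26/5  (≤ bound)
a_2 = 10: 265/51  (≤ bound)
a_3 = 5: 1351/260  (≤ bound)
a_4 = 10: 13775/2651  (≤ bound)
a_5 = 5: 70226/13515  (≤ bound)
a_6 = 10: 716035/137801  (≤ bound)
a_7 = 5: 3650401/702520  (> 262811, stop)

716035/137801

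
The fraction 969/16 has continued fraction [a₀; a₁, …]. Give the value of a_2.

1

969 = 60·16 + 9, so a_0 = 60
16 = 1·9 + 7, so a_1 = 1
9 = 1·7 + 2, so a_2 = 1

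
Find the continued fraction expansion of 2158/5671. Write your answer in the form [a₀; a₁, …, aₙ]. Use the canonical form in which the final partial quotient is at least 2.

Repeatedly divide and take the remainder:
2158 = 0·5671 + 2158, so a_0 = 0
5671 = 2·2158 + 1355, so a_1 = 2
2158 = 1·1355 + 803, so a_2 = 1
1355 = 1·803 + 552, so a_3 = 1
803 = 1·552 + 251, so a_4 = 1
552 = 2·251 + 50, so a_5 = 2
251 = 5·50 + 1, so a_6 = 5
50 = 50·1 + 0, so a_7 = 50

[0; 2, 1, 1, 1, 2, 5, 50]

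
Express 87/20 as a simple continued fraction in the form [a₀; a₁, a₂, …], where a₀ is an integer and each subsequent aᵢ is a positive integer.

87 = 4·20 + 7, so a_0 = 4
20 = 2·7 + 6, so a_1 = 2
7 = 1·6 + 1, so a_2 = 1
6 = 6·1 + 0, so a_3 = 6

[4; 2, 1, 6]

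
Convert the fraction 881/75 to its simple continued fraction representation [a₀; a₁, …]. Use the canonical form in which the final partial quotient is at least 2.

⌊881/75⌋ = 11, remainder 56
⌊75/56⌋ = 1, remainder 19
⌊56/19⌋ = 2, remainder 18
⌊19/18⌋ = 1, remainder 1
⌊18/1⌋ = 18, remainder 0

[11; 1, 2, 1, 18]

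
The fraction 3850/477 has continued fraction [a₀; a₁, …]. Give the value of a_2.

⌊3850/477⌋ = 8, remainder 34
⌊477/34⌋ = 14, remainder 1
⌊34/1⌋ = 34, remainder 0

34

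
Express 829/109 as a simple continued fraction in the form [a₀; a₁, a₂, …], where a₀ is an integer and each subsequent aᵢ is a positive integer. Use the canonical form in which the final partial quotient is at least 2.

[7; 1, 1, 1, 1, 6, 1, 2]

829 ÷ 109 → quotient 7, remainder 66
109 ÷ 66 → quotient 1, remainder 43
66 ÷ 43 → quotient 1, remainder 23
43 ÷ 23 → quotient 1, remainder 20
23 ÷ 20 → quotient 1, remainder 3
20 ÷ 3 → quotient 6, remainder 2
3 ÷ 2 → quotient 1, remainder 1
2 ÷ 1 → quotient 2, remainder 0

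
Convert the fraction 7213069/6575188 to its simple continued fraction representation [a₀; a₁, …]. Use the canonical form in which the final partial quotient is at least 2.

[1; 10, 3, 4, 35, 14, 3, 32]

7213069 = 1·6575188 + 637881, so a_0 = 1
6575188 = 10·637881 + 196378, so a_1 = 10
637881 = 3·196378 + 48747, so a_2 = 3
196378 = 4·48747 + 1390, so a_3 = 4
48747 = 35·1390 + 97, so a_4 = 35
1390 = 14·97 + 32, so a_5 = 14
97 = 3·32 + 1, so a_6 = 3
32 = 32·1 + 0, so a_7 = 32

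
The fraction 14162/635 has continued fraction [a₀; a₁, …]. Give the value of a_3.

3

⌊14162/635⌋ = 22, remainder 192
⌊635/192⌋ = 3, remainder 59
⌊192/59⌋ = 3, remainder 15
⌊59/15⌋ = 3, remainder 14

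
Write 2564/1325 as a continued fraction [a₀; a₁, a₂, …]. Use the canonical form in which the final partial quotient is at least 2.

[1; 1, 14, 2, 2, 5, 3]

2564 ÷ 1325 → quotient 1, remainder 1239
1325 ÷ 1239 → quotient 1, remainder 86
1239 ÷ 86 → quotient 14, remainder 35
86 ÷ 35 → quotient 2, remainder 16
35 ÷ 16 → quotient 2, remainder 3
16 ÷ 3 → quotient 5, remainder 1
3 ÷ 1 → quotient 3, remainder 0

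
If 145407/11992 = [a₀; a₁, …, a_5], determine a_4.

1

145407 = 12·11992 + 1503, so a_0 = 12
11992 = 7·1503 + 1471, so a_1 = 7
1503 = 1·1471 + 32, so a_2 = 1
1471 = 45·32 + 31, so a_3 = 45
32 = 1·31 + 1, so a_4 = 1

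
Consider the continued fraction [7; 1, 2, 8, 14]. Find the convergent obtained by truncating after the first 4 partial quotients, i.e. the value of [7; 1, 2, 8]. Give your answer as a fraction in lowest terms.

Starting at the tail and folding back:
Start with 8.
2 + 1/(8/1) = 2 + 1/8 = 17/8
1 + 1/(17/8) = 1 + 8/17 = 25/17
7 + 1/(25/17) = 7 + 17/25 = 192/25

192/25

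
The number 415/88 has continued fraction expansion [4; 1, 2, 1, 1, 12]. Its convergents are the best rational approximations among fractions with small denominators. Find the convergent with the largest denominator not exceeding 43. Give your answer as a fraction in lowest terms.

33/7

a_0 = 4: 4/1  (≤ bound)
a_1 = 1: 5/1  (≤ bound)
a_2 = 2: 14/3  (≤ bound)
a_3 = 1: 19/4  (≤ bound)
a_4 = 1: 33/7  (≤ bound)
a_5 = 12: 415/88  (> 43, stop)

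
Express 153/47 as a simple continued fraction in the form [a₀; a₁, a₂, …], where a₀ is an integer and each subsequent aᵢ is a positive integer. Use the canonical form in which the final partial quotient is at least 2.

[3; 3, 1, 11]

153 ÷ 47 → quotient 3, remainder 12
47 ÷ 12 → quotient 3, remainder 11
12 ÷ 11 → quotient 1, remainder 1
11 ÷ 1 → quotient 11, remainder 0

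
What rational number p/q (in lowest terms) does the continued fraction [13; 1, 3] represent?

55/4

Compute successive convergents:
a_0 = 13: 13/1
a_1 = 1: 14/1
a_2 = 3: 55/4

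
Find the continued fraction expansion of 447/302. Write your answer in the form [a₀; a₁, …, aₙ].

[1; 2, 12, 12]

447 = 1·302 + 145, so a_0 = 1
302 = 2·145 + 12, so a_1 = 2
145 = 12·12 + 1, so a_2 = 12
12 = 12·1 + 0, so a_3 = 12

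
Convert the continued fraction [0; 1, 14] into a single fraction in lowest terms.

a_0 = 0: 0/1
a_1 = 1: 1/1
a_2 = 14: 14/15

14/15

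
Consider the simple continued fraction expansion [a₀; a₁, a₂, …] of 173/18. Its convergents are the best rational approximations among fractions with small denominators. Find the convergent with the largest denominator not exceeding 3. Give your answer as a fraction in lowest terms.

29/3

List convergents until the denominator exceeds the bound:
a_0 = 9: 9/1  (≤ bound)
a_1 = 1: 10/1  (≤ bound)
a_2 = 1: 19/2  (≤ bound)
a_3 = 1: 29/3  (≤ bound)
a_4 = 1: 48/5  (> 3, stop)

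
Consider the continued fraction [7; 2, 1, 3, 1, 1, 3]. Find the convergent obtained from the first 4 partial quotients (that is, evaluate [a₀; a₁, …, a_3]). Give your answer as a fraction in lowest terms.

81/11

Use the convergent recurrence hₖ = aₖ·hₖ₋₁ + hₖ₋₂ (and likewise for the denominators kₖ):
a_0 = 7: 7/1
a_1 = 2: 15/2
a_2 = 1: 22/3
a_3 = 3: 81/11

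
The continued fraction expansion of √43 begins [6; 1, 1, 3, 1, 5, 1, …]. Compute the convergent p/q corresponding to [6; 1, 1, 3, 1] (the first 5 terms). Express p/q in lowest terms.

Use the convergent recurrence hₖ = aₖ·hₖ₋₁ + hₖ₋₂ (and likewise for the denominators kₖ):
a_0 = 6: 6/1
a_1 = 1: 7/1
a_2 = 1: 13/2
a_3 = 3: 46/7
a_4 = 1: 59/9

59/9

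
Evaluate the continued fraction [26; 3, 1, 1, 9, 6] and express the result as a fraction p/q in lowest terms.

Build up convergents one term at a time:
a_0 = 26: 26/1
a_1 = 3: 79/3
a_2 = 1: 105/4
a_3 = 1: 184/7
a_4 = 9: 1761/67
a_5 = 6: 10750/409

10750/409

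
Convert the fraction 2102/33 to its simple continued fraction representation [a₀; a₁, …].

Run the Euclidean algorithm, recording each quotient:
2102 = 63·33 + 23, so a_0 = 63
33 = 1·23 + 10, so a_1 = 1
23 = 2·10 + 3, so a_2 = 2
10 = 3·3 + 1, so a_3 = 3
3 = 3·1 + 0, so a_4 = 3

[63; 1, 2, 3, 3]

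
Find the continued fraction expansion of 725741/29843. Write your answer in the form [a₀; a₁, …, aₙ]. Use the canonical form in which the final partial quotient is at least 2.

Run the Euclidean algorithm, recording each quotient:
⌊725741/29843⌋ = 24, remainder 9509
⌊29843/9509⌋ = 3, remainder 1316
⌊9509/1316⌋ = 7, remainder 297
⌊1316/297⌋ = 4, remainder 128
⌊297/128⌋ = 2, remainder 41
⌊128/41⌋ = 3, remainder 5
⌊41/5⌋ = 8, remainder 1
⌊5/1⌋ = 5, remainder 0

[24; 3, 7, 4, 2, 3, 8, 5]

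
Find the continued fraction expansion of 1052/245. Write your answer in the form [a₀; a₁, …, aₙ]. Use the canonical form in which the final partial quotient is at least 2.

⌊1052/245⌋ = 4, remainder 72
⌊245/72⌋ = 3, remainder 29
⌊72/29⌋ = 2, remainder 14
⌊29/14⌋ = 2, remainder 1
⌊14/1⌋ = 14, remainder 0

[4; 3, 2, 2, 14]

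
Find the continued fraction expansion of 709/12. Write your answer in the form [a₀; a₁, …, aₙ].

[59; 12]

⌊709/12⌋ = 59, remainder 1
⌊12/1⌋ = 12, remainder 0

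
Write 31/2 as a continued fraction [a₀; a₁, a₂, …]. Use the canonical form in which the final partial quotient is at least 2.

31 ÷ 2 → quotient 15, remainder 1
2 ÷ 1 → quotient 2, remainder 0

[15; 2]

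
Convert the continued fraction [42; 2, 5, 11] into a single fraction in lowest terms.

5222/123

Starting at the tail and folding back:
Start with 11.
5 + 1/(11/1) = 5 + 1/11 = 56/11
2 + 1/(56/11) = 2 + 11/56 = 123/56
42 + 1/(123/56) = 42 + 56/123 = 5222/123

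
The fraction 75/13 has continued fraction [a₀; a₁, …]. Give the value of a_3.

3

Apply division with remainder until the remainder is 0:
⌊75/13⌋ = 5, remainder 10
⌊13/10⌋ = 1, remainder 3
⌊10/3⌋ = 3, remainder 1
⌊3/1⌋ = 3, remainder 0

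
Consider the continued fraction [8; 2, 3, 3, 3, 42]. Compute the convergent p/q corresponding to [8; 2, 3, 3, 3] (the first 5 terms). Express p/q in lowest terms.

641/76

Collapse the nested fraction from the inside out:
Start with 3.
3 + 1/(3/1) = 3 + 1/3 = 10/3
3 + 1/(10/3) = 3 + 3/10 = 33/10
2 + 1/(33/10) = 2 + 10/33 = 76/33
8 + 1/(76/33) = 8 + 33/76 = 641/76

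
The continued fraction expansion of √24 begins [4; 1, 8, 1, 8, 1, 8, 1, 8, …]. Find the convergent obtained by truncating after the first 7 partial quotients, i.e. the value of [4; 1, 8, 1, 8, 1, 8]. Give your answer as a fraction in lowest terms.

Starting at the tail and folding back:
Start with 8.
1 + 1/(8/1) = 1 + 1/8 = 9/8
8 + 1/(9/8) = 8 + 8/9 = 80/9
1 + 1/(80/9) = 1 + 9/80 = 89/80
8 + 1/(89/80) = 8 + 80/89 = 792/89
1 + 1/(792/89) = 1 + 89/792 = 881/792
4 + 1/(881/792) = 4 + 792/881 = 4316/881

4316/881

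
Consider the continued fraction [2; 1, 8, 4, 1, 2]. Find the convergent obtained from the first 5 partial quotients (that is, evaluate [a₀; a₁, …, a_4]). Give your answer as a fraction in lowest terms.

Start with 1.
4 + 1/(1/1) = 4 + 1/1 = 5/1
8 + 1/(5/1) = 8 + 1/5 = 41/5
1 + 1/(41/5) = 1 + 5/41 = 46/41
2 + 1/(46/41) = 2 + 41/46 = 133/46

133/46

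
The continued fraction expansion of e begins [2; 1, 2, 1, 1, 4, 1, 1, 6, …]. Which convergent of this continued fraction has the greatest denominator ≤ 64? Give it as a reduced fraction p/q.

List convergents until the denominator exceeds the bound:
a_0 = 2: 2/1  (≤ bound)
a_1 = 1: 3/1  (≤ bound)
a_2 = 2: 8/3  (≤ bound)
a_3 = 1: 11/4  (≤ bound)
a_4 = 1: 19/7  (≤ bound)
a_5 = 4: 87/32  (≤ bound)
a_6 = 1: 106/39  (≤ bound)
a_7 = 1: 193/71  (> 64, stop)

106/39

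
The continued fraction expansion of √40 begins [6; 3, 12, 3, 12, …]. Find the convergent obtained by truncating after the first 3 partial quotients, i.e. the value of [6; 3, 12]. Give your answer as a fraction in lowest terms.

Collapse the nested fraction from the inside out:
Start with 12.
3 + 1/(12/1) = 3 + 1/12 = 37/12
6 + 1/(37/12) = 6 + 12/37 = 234/37

234/37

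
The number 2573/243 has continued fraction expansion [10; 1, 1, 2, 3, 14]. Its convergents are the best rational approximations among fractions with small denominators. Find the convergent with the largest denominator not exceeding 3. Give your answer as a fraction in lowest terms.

a_0 = 10: 10/1  (≤ bound)
a_1 = 1: 11/1  (≤ bound)
a_2 = 1: 21/2  (≤ bound)
a_3 = 2: 53/5  (> 3, stop)

21/2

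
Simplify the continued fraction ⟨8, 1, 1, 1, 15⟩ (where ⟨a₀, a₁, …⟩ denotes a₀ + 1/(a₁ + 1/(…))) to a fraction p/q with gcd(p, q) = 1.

407/47

Start with 15.
1 + 1/(15/1) = 1 + 1/15 = 16/15
1 + 1/(16/15) = 1 + 15/16 = 31/16
1 + 1/(31/16) = 1 + 16/31 = 47/31
8 + 1/(47/31) = 8 + 31/47 = 407/47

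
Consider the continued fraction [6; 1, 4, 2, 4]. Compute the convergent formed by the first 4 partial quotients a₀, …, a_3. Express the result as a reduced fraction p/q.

Starting at the tail and folding back:
Start with 2.
4 + 1/(2/1) = 4 + 1/2 = 9/2
1 + 1/(9/2) = 1 + 2/9 = 11/9
6 + 1/(11/9) = 6 + 9/11 = 75/11

75/11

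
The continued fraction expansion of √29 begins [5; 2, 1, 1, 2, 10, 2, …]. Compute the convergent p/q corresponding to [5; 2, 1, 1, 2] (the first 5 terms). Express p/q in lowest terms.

Use the convergent recurrence hₖ = aₖ·hₖ₋₁ + hₖ₋₂ (and likewise for the denominators kₖ):
a_0 = 5: 5/1
a_1 = 2: 11/2
a_2 = 1: 16/3
a_3 = 1: 27/5
a_4 = 2: 70/13

70/13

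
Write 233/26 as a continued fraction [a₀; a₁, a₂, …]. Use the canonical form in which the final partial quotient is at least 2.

[8; 1, 25]

233 = 8·26 + 25, so a_0 = 8
26 = 1·25 + 1, so a_1 = 1
25 = 25·1 + 0, so a_2 = 25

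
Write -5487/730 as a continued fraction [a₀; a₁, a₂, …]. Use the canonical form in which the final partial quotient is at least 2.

⌊-5487/730⌋ = -8, remainder 353
⌊730/353⌋ = 2, remainder 24
⌊353/24⌋ = 14, remainder 17
⌊24/17⌋ = 1, remainder 7
⌊17/7⌋ = 2, remainder 3
⌊7/3⌋ = 2, remainder 1
⌊3/1⌋ = 3, remainder 0

[-8; 2, 14, 1, 2, 2, 3]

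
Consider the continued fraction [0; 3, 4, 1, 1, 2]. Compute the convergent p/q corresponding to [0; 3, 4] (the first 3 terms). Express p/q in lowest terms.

Start with 4.
3 + 1/(4/1) = 3 + 1/4 = 13/4
0 + 1/(13/4) = 0 + 4/13 = 4/13

4/13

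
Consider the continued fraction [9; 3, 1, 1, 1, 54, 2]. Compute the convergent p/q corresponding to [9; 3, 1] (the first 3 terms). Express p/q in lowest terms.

37/4

Use the convergent recurrence hₖ = aₖ·hₖ₋₁ + hₖ₋₂ (and likewise for the denominators kₖ):
a_0 = 9: 9/1
a_1 = 3: 28/3
a_2 = 1: 37/4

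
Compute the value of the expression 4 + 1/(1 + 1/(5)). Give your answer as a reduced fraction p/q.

29/6

Compute successive convergents:
a_0 = 4: 4/1
a_1 = 1: 5/1
a_2 = 5: 29/6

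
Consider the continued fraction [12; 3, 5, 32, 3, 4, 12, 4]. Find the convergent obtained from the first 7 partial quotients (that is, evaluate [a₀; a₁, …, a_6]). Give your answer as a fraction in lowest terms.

Start with 12.
4 + 1/(12/1) = 4 + 1/12 = 49/12
3 + 1/(49/12) = 3 + 12/49 = 159/49
32 + 1/(159/49) = 32 + 49/159 = 5137/159
5 + 1/(5137/159) = 5 + 159/5137 = 25844/5137
3 + 1/(25844/5137) = 3 + 5137/25844 = 82669/25844
12 + 1/(82669/25844) = 12 + 25844/82669 = 1017872/82669

1017872/82669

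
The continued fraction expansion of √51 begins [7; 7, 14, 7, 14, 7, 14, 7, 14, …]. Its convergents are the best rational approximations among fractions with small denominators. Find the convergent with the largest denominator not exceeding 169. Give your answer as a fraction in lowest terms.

707/99

List convergents until the denominator exceeds the bound:
a_0 = 7: 7/1  (≤ bound)
a_1 = 7: 50/7  (≤ bound)
a_2 = 14: 707/99  (≤ bound)
a_3 = 7: 4999/700  (> 169, stop)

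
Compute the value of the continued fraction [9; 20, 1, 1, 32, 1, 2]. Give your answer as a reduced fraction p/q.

Use the convergent recurrence hₖ = aₖ·hₖ₋₁ + hₖ₋₂ (and likewise for the denominators kₖ):
a_0 = 9: 9/1
a_1 = 20: 181/20
a_2 = 1: 190/21
a_3 = 1: 371/41
a_4 = 32: 12062/1333
a_5 = 1: 12433/1374
a_6 = 2: 36928/4081

36928/4081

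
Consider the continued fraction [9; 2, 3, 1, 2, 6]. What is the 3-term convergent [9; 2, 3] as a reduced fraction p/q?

a_0 = 9: 9/1
a_1 = 2: 19/2
a_2 = 3: 66/7

66/7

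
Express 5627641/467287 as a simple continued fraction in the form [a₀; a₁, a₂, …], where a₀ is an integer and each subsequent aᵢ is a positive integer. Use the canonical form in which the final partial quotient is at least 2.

[12; 23, 7, 3, 22, 13, 1, 2]

5627641 = 12·467287 + 20197, so a_0 = 12
467287 = 23·20197 + 2756, so a_1 = 23
20197 = 7·2756 + 905, so a_2 = 7
2756 = 3·905 + 41, so a_3 = 3
905 = 22·41 + 3, so a_4 = 22
41 = 13·3 + 2, so a_5 = 13
3 = 1·2 + 1, so a_6 = 1
2 = 2·1 + 0, so a_7 = 2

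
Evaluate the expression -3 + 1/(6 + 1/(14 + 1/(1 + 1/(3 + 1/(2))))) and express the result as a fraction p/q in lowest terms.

-2288/807

Work from the innermost term outward:
Start with 2.
3 + 1/(2/1) = 3 + 1/2 = 7/2
1 + 1/(7/2) = 1 + 2/7 = 9/7
14 + 1/(9/7) = 14 + 7/9 = 133/9
6 + 1/(133/9) = 6 + 9/133 = 807/133
-3 + 1/(807/133) = -3 + 133/807 = -2288/807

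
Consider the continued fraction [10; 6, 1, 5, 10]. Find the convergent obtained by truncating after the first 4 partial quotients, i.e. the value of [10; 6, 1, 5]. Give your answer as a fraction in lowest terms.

416/41

Build up convergents one term at a time:
a_0 = 10: 10/1
a_1 = 6: 61/6
a_2 = 1: 71/7
a_3 = 5: 416/41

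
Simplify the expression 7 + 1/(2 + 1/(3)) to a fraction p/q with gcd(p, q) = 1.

a_0 = 7: 7/1
a_1 = 2: 15/2
a_2 = 3: 52/7

52/7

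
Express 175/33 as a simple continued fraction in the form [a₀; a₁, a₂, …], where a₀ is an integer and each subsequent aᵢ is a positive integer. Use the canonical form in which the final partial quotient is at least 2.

[5; 3, 3, 3]

175 ÷ 33 → quotient 5, remainder 10
33 ÷ 10 → quotient 3, remainder 3
10 ÷ 3 → quotient 3, remainder 1
3 ÷ 1 → quotient 3, remainder 0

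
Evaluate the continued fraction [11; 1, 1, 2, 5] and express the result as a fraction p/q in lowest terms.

a_0 = 11: 11/1
a_1 = 1: 12/1
a_2 = 1: 23/2
a_3 = 2: 58/5
a_4 = 5: 313/27

313/27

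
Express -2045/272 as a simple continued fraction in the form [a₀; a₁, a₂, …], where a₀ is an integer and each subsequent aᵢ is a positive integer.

Repeatedly divide and take the remainder:
-2045 = -8·272 + 131, so a_0 = -8
272 = 2·131 + 10, so a_1 = 2
131 = 13·10 + 1, so a_2 = 13
10 = 10·1 + 0, so a_3 = 10

[-8; 2, 13, 10]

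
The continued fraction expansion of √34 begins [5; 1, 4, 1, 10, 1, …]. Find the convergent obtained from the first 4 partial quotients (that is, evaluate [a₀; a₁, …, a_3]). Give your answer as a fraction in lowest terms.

Use the convergent recurrence hₖ = aₖ·hₖ₋₁ + hₖ₋₂ (and likewise for the denominators kₖ):
a_0 = 5: 5/1
a_1 = 1: 6/1
a_2 = 4: 29/5
a_3 = 1: 35/6

35/6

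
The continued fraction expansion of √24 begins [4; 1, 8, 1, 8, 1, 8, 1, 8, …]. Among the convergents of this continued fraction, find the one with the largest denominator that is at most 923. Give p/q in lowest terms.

a_0 = 4: 4/1  (≤ bound)
a_1 = 1: 5/1  (≤ bound)
a_2 = 8: 44/9  (≤ bound)
a_3 = 1: 49/10  (≤ bound)
a_4 = 8: 436/89  (≤ bound)
a_5 = 1: 485/99  (≤ bound)
a_6 = 8: 4316/881  (≤ bound)
a_7 = 1: 4801/980  (> 923, stop)

4316/881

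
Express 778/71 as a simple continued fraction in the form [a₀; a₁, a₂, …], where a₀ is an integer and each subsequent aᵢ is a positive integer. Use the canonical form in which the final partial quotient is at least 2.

Apply division with remainder until the remainder is 0:
778 = 10·71 + 68, so a_0 = 10
71 = 1·68 + 3, so a_1 = 1
68 = 22·3 + 2, so a_2 = 22
3 = 1·2 + 1, so a_3 = 1
2 = 2·1 + 0, so a_4 = 2

[10; 1, 22, 1, 2]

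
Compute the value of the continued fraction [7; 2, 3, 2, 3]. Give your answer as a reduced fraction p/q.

Start with 3.
2 + 1/(3/1) = 2 + 1/3 = 7/3
3 + 1/(7/3) = 3 + 3/7 = 24/7
2 + 1/(24/7) = 2 + 7/24 = 55/24
7 + 1/(55/24) = 7 + 24/55 = 409/55

409/55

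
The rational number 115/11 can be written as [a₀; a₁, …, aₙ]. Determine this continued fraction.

⌊115/11⌋ = 10, remainder 5
⌊11/5⌋ = 2, remainder 1
⌊5/1⌋ = 5, remainder 0

[10; 2, 5]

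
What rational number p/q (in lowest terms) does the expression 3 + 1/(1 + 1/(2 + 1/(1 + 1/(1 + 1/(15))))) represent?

405/109

Build up convergents one term at a time:
a_0 = 3: 3/1
a_1 = 1: 4/1
a_2 = 2: 11/3
a_3 = 1: 15/4
a_4 = 1: 26/7
a_5 = 15: 405/109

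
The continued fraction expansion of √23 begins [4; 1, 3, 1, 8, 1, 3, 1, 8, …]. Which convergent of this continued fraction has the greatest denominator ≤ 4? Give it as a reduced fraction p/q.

19/4

a_0 = 4: 4/1  (≤ bound)
a_1 = 1: 5/1  (≤ bound)
a_2 = 3: 19/4  (≤ bound)
a_3 = 1: 24/5  (> 4, stop)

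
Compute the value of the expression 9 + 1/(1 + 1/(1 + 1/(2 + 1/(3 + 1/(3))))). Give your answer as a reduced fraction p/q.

537/56

a_0 = 9: 9/1
a_1 = 1: 10/1
a_2 = 1: 19/2
a_3 = 2: 48/5
a_4 = 3: 163/17
a_5 = 3: 537/56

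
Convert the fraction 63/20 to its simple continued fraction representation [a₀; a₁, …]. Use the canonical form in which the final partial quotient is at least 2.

[3; 6, 1, 2]

⌊63/20⌋ = 3, remainder 3
⌊20/3⌋ = 6, remainder 2
⌊3/2⌋ = 1, remainder 1
⌊2/1⌋ = 2, remainder 0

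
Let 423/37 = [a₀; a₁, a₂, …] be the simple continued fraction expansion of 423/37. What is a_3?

5

⌊423/37⌋ = 11, remainder 16
⌊37/16⌋ = 2, remainder 5
⌊16/5⌋ = 3, remainder 1
⌊5/1⌋ = 5, remainder 0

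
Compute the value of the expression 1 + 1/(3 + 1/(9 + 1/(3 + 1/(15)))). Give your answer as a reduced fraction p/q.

a_0 = 1: 1/1
a_1 = 3: 4/3
a_2 = 9: 37/28
a_3 = 3: 115/87
a_4 = 15: 1762/1333

1762/1333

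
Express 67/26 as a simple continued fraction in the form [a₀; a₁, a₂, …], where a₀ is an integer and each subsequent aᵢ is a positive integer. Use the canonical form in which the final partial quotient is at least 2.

[2; 1, 1, 2, 1, 3]

Apply division with remainder until the remainder is 0:
⌊67/26⌋ = 2, remainder 15
⌊26/15⌋ = 1, remainder 11
⌊15/11⌋ = 1, remainder 4
⌊11/4⌋ = 2, remainder 3
⌊4/3⌋ = 1, remainder 1
⌊3/1⌋ = 3, remainder 0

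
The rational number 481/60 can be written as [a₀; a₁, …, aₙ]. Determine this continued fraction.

Repeatedly divide and take the remainder:
⌊481/60⌋ = 8, remainder 1
⌊60/1⌋ = 60, remainder 0

[8; 60]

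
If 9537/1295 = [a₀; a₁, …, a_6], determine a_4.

⌊9537/1295⌋ = 7, remainder 472
⌊1295/472⌋ = 2, remainder 351
⌊472/351⌋ = 1, remainder 121
⌊351/121⌋ = 2, remainder 109
⌊121/109⌋ = 1, remainder 12

1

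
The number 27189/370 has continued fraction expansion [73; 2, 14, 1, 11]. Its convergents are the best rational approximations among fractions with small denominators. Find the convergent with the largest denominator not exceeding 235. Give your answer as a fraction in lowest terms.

a_0 = 73: 73/1  (≤ bound)
a_1 = 2: 147/2  (≤ bound)
a_2 = 14: 2131/29  (≤ bound)
a_3 = 1: 2278/31  (≤ bound)
a_4 = 11: 27189/370  (> 235, stop)

2278/31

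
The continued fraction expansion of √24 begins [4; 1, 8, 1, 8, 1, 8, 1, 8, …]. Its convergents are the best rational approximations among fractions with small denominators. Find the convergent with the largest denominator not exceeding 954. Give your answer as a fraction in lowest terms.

List convergents until the denominator exceeds the bound:
a_0 = 4: 4/1  (≤ bound)
a_1 = 1: 5/1  (≤ bound)
a_2 = 8: 44/9  (≤ bound)
a_3 = 1: 49/10  (≤ bound)
a_4 = 8: 436/89  (≤ bound)
a_5 = 1: 485/99  (≤ bound)
a_6 = 8: 4316/881  (≤ bound)
a_7 = 1: 4801/980  (> 954, stop)

4316/881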